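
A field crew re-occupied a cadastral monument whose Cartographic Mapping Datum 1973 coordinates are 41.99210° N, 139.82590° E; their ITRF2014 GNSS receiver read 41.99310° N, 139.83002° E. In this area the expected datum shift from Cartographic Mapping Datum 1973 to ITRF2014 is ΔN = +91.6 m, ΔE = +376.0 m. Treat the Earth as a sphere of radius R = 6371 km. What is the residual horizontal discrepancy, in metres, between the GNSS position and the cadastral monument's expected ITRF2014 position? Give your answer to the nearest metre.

Observed coordinate differences: Δφ = +0.00100°, Δλ = +0.00412°.
Converting to metres (1° lat = 111195 m, cos φ = 0.743237): observed ΔN = 111.2 m, observed ΔE = 340.5 m.
Subtracting the expected shift leaves a residual of 111.2 − (91.6) = 19.6 m north and 340.5 − (376.0) = -35.5 m east.
Residual distance = √(19.6² + (-35.5)²) = 40.6 m.

41 m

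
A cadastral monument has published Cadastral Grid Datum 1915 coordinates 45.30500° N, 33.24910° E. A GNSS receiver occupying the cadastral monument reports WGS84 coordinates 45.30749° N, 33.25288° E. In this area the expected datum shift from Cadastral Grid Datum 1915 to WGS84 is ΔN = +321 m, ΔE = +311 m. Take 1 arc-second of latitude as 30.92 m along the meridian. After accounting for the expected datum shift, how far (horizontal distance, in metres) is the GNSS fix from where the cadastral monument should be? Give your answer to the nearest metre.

46 m

Observed coordinate differences: Δφ = +0.00249°, Δλ = +0.00378°.
Converting to metres (1° lat = 111312 m, cos φ = 0.703333): observed ΔN = 277.2 m, observed ΔE = 295.9 m.
Subtracting the expected shift leaves a residual of 277.2 − (321) = -43.8 m north and 295.9 − (311) = -15.1 m east.
Residual distance = √((-43.8)² + (-15.1)²) = 46.4 m.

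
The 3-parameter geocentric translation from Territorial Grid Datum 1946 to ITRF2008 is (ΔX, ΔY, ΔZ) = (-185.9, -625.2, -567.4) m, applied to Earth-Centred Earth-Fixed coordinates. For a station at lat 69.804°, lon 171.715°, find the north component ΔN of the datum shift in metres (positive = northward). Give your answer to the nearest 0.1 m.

ΔN = -284.0 m

The local north axis is (−sin φ cos λ, −sin φ sin λ, cos φ), giving ΔN = -172.649 + 84.551 − 195.885 = -283.98 m.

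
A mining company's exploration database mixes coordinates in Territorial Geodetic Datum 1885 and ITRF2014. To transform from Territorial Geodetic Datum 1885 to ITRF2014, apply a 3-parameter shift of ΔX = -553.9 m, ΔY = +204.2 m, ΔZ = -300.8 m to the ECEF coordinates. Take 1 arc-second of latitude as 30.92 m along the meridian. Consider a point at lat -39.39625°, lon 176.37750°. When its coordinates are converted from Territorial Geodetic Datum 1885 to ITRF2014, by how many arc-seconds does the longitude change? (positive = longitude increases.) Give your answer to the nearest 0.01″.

sin φ = -0.634680, cos φ = 0.772775, sin λ = 0.063182, cos λ = -0.998002.
East component: ΔE = −sin λ·ΔX + cos λ·ΔY = −(0.063182)(-553.9) + (-0.998002)(204.2) = -168.80 m.
1° of latitude spans 3600 × 30.92 = 111312 m; at latitude φ, 1° of longitude spans that × cos φ = 86019.1 m, so Δλ = -168.80 / 86019.1 × 3600 = -7.064″.

Δλ = -7.06″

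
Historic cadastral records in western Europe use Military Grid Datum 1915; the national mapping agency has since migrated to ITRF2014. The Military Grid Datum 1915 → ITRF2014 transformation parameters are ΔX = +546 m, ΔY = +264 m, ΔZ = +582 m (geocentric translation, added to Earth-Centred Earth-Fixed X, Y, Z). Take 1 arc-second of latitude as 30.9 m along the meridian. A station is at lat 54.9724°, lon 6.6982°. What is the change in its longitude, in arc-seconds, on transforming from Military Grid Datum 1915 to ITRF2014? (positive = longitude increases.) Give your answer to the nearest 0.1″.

Δλ = 11.2″

sin φ = 0.818876, cos φ = 0.573971, sin λ = 0.116640, cos λ = 0.993174.
East component: ΔE = −sin λ·ΔX + cos λ·ΔY = −(0.116640)(546) + (0.993174)(264) = 198.51 m.
1° of latitude spans 3600 × 30.90 = 111240 m; at latitude φ, 1° of longitude spans that × cos φ = 63848.5 m, so Δλ = 198.51 / 63848.5 × 3600 = 11.193″.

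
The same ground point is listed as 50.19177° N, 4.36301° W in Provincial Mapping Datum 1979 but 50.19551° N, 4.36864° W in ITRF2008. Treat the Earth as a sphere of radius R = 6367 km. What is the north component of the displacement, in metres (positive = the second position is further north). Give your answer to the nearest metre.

Δφ = 50.19551° − 50.19177° = +0.00374°; Δλ = -4.36864° − -4.36301° = -0.00563°.
1° along a meridian = πR/180 = 111125 m.
ΔN = Δφ × 111125 = 415.6 m; ΔE = Δλ × 111125 × cos(50.19177°) = -0.00563 × 111125 × 0.640220 = -400.5 m.

ΔN = 416 m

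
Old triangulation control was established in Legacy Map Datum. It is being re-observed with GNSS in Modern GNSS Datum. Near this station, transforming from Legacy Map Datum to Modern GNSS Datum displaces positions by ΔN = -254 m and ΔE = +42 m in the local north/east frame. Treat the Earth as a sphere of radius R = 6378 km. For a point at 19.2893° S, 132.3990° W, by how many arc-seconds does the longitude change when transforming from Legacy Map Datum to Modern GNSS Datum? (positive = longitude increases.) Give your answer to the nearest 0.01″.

Δλ = 1.44″

At latitude -19.2893°, cos φ = 0.943863.
One radian of longitude at latitude φ spans R cos φ, so Δλ = ΔE / (R cos φ) = 42.0 / (6378000 × 0.943863) = 6.9768e-06 rad = 1.439″.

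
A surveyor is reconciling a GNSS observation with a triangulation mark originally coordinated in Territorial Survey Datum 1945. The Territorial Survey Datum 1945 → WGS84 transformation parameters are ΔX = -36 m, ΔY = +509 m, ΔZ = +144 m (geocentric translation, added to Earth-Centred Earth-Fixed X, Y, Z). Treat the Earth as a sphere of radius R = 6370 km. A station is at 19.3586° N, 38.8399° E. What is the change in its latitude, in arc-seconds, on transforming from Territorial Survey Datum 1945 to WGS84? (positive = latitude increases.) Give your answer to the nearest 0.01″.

Δφ = 1.27″

sin φ = 0.331480, cos φ = 0.943462, sin λ = 0.627146, cos λ = 0.778901.
North component: ΔN = −sin φ cos λ·ΔX − sin φ sin λ·ΔY + cos φ·ΔZ = −(0.331480)(0.778901)(-36) − (0.331480)(0.627146)(509) + (0.943462)(144) = 39.34 m.
1° of latitude spans πR/180 = 111177 m, so Δφ = 39.34 / 111177 × 3600 = 1.274″.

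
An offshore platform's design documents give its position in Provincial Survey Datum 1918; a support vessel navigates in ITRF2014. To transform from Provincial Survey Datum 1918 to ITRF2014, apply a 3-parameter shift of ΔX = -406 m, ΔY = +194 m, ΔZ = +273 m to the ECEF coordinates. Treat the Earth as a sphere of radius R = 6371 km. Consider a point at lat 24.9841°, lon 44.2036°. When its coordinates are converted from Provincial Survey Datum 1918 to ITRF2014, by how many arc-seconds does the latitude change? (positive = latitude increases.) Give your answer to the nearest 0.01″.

Δφ = 10.14″

sin φ = 0.422367, cos φ = 0.906425, sin λ = 0.697210, cos λ = 0.716867.
North component: ΔN = −sin φ cos λ·ΔX − sin φ sin λ·ΔY + cos φ·ΔZ = −(0.422367)(0.716867)(-406) − (0.422367)(0.697210)(194) + (0.906425)(273) = 313.25 m.
1° of latitude spans πR/180 = 111195 m, so Δφ = 313.25 / 111195 × 3600 = 10.142″.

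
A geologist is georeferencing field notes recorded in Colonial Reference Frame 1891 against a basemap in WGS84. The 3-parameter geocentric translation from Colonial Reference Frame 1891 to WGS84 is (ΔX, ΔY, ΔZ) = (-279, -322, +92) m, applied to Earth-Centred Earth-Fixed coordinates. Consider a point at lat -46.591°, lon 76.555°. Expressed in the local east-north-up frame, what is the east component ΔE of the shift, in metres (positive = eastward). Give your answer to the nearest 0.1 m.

At φ = -46.591°, λ = 76.555°: sin φ = -0.726467, cos φ = 0.687202, sin λ = 0.972594, cos λ = 0.232512.
ΔE = −sin λ·ΔX + cos λ·ΔY = −(0.972594)·(-279) + (0.232512)·(-322) = 196.48 m.

ΔE = 196.5 m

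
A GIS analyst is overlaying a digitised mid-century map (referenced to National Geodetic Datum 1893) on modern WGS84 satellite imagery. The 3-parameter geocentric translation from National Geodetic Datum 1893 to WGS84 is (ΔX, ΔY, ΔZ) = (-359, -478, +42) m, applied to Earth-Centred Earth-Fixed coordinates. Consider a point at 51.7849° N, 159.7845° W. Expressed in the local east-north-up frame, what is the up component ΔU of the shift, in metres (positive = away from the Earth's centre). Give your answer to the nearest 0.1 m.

ΔU = 343.6 m

The local up (radial) axis is (cos φ cos λ, cos φ sin λ, sin φ), giving ΔU = 208.403 + 102.179 + 32.999 = 343.58 m.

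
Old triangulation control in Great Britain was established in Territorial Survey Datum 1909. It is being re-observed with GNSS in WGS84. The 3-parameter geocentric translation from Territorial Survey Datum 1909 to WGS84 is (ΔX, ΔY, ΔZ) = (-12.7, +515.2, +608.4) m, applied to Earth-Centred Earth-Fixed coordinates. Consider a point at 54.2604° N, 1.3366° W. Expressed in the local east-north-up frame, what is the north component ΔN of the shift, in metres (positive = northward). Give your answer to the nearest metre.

At φ = 54.2604°, λ = -1.3366°: sin φ = 0.811680, cos φ = 0.584102, sin λ = -0.023326, cos λ = 0.999728.
ΔN = −sin φ cos λ·ΔX − sin φ sin λ·ΔY + cos φ·ΔZ = −(0.811680)(0.999728)(-12.7) − (0.811680)(-0.023326)(515.2) + (0.584102)(608.4) = 375.43 m.

ΔN = 375 m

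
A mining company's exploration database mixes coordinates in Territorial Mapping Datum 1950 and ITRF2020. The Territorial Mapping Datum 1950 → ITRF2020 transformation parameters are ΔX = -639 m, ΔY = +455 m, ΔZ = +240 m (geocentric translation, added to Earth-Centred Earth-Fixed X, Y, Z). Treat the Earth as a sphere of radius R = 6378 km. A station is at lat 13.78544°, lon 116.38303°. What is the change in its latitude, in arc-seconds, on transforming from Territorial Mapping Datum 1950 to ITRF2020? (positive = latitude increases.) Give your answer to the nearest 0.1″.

sin φ = 0.238287, cos φ = 0.971195, sin λ = 0.895843, cos λ = -0.444370.
North component: ΔN = −sin φ cos λ·ΔX − sin φ sin λ·ΔY + cos φ·ΔZ = −(0.238287)(-0.444370)(-639) − (0.238287)(0.895843)(455) + (0.971195)(240) = 68.30 m.
1° of latitude spans πR/180 = 111317 m, so Δφ = 68.30 / 111317 × 3600 = 2.209″.

Δφ = 2.2″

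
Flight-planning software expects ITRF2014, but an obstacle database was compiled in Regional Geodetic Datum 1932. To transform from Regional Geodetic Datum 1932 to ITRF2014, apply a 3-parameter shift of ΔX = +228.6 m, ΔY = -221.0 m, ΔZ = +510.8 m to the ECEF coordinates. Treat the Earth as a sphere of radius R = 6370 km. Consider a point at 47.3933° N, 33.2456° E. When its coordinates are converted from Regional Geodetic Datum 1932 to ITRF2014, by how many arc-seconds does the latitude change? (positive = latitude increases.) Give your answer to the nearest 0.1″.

sin φ = 0.736018, cos φ = 0.676962, sin λ = 0.548229, cos λ = 0.836328.
North component: ΔN = −sin φ cos λ·ΔX − sin φ sin λ·ΔY + cos φ·ΔZ = −(0.736018)(0.836328)(228.6) − (0.736018)(0.548229)(-221.0) + (0.676962)(510.8) = 294.25 m.
1° of latitude spans πR/180 = 111177 m, so Δφ = 294.25 / 111177 × 3600 = 9.528″.

Δφ = 9.5″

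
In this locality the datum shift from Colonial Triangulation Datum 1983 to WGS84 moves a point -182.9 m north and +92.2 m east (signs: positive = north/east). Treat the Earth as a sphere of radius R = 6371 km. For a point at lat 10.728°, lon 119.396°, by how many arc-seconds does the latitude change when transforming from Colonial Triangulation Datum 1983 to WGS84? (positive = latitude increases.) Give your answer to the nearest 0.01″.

On a sphere of radius R, 1 rad of latitude = R, so Δφ = ΔN / R = -182.9 / 6371000 = -2.8708e-05 rad = -5.921″.

Δφ = -5.92″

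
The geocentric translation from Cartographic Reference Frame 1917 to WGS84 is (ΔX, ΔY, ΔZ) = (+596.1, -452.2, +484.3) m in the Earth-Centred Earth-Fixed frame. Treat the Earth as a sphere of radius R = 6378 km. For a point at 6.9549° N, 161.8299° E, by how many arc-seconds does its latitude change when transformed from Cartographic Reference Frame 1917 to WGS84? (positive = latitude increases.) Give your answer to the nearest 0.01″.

sin φ = 0.121088, cos φ = 0.992642, sin λ = 0.311839, cos λ = -0.950135.
North component: ΔN = −sin φ cos λ·ΔX − sin φ sin λ·ΔY + cos φ·ΔZ = −(0.121088)(-0.950135)(596.1) − (0.121088)(0.311839)(-452.2) + (0.992642)(484.3) = 566.39 m.
1° of latitude spans πR/180 = 111317 m, so Δφ = 566.39 / 111317 × 3600 = 18.317″.

Δφ = 18.32″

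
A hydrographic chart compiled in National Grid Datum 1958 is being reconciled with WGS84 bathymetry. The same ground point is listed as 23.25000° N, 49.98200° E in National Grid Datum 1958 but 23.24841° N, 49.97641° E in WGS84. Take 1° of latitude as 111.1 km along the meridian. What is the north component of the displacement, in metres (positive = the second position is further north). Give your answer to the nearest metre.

ΔN = -177 m

Δφ = 23.24841° − 23.25000° = -0.00159°; Δλ = 49.97641° − 49.98200° = -0.00559°.
ΔN = Δφ × 111100 = -176.6 m; ΔE = Δλ × 111100 × cos(23.25000°) = -0.00559 × 111100 × 0.918791 = -570.6 m.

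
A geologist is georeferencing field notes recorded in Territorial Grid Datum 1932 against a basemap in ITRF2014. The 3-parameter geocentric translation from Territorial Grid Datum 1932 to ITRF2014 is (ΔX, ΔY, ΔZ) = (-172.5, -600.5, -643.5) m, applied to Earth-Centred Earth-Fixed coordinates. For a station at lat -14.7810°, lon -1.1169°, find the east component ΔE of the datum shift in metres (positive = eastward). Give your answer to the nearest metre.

ΔE = -604 m

At φ = -14.7810°, λ = -1.1169°: sin φ = -0.255125, cos φ = 0.966908, sin λ = -0.019492, cos λ = 0.999810.
ΔE = −sin λ·ΔX + cos λ·ΔY = −(-0.019492)·(-172.5) + (0.999810)·(-600.5) = -603.75 m.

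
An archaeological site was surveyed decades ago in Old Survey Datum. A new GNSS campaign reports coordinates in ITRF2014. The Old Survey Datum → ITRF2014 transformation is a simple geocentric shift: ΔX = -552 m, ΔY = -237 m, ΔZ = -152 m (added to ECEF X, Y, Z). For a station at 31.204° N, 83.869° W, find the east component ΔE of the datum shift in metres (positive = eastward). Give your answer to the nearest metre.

At φ = 31.204°, λ = -83.869°: sin φ = 0.518087, cos φ = 0.855328, sin λ = -0.994280, cos λ = 0.106802.
ΔE = −sin λ·ΔX + cos λ·ΔY = −(-0.994280)·(-552) + (0.106802)·(-237) = -574.15 m.

ΔE = -574 m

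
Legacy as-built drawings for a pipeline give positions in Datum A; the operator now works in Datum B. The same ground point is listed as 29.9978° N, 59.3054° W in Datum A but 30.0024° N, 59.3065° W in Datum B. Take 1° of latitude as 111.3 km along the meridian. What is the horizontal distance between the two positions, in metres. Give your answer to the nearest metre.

Δφ = 30.0024° − 29.9978° = +0.0046°; Δλ = -59.3065° − -59.3054° = -0.0011°.
ΔN = Δφ × 111300 = 512.0 m; ΔE = Δλ × 111300 × cos(29.9978°) = -0.0011 × 111300 × 0.866045 = -106.0 m.
Distance = √(ΔE² + ΔN²) = √((-106.0)² + 512.0²) = 522.8 m.

523 m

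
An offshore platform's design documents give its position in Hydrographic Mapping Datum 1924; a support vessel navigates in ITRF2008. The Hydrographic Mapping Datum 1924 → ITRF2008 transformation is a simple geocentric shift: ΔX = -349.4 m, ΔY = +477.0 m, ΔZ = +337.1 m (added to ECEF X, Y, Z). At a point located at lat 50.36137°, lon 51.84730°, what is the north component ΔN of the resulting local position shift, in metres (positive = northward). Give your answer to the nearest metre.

At φ = 50.36137°, λ = 51.84730°: sin φ = 0.770083, cos φ = 0.637943, sin λ = 0.786367, cos λ = 0.617759.
ΔN = −sin φ cos λ·ΔX − sin φ sin λ·ΔY + cos φ·ΔZ = −(0.770083)(0.617759)(-349.4) − (0.770083)(0.786367)(477.0) + (0.637943)(337.1) = 92.41 m.

ΔN = 92 m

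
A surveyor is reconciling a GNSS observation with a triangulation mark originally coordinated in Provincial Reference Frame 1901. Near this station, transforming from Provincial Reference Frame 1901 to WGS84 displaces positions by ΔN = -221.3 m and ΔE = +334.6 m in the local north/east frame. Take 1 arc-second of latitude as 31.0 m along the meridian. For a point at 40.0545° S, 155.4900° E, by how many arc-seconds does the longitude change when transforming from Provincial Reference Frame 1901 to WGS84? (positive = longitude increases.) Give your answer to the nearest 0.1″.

Δλ = 14.1″

At latitude -40.0545°, cos φ = 0.765433.
1″ of longitude at this latitude = 31.00 × cos φ = 23.7284 m, so Δλ = 334.6 / 23.7284 = 14.101″.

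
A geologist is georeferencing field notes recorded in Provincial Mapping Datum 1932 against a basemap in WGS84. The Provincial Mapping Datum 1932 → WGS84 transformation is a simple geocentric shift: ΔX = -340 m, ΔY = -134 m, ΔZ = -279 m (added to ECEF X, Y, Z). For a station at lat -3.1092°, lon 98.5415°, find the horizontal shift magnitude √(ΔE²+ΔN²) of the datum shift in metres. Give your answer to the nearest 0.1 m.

454.9 m

The local east axis at (φ, λ) is (−sin λ, cos λ, 0), so ΔE = −sin(98.5415°)·(-340) + cos(98.5415°)·(-134) = 356.13 m.
The local north axis is (−sin φ cos λ, −sin φ sin λ, cos φ), giving ΔN = 2.739 − 7.187 − 278.589 = -283.04 m.
Horizontal magnitude = √(ΔE² + ΔN²) = √(356.13² + (-283.04)²) = 454.91 m.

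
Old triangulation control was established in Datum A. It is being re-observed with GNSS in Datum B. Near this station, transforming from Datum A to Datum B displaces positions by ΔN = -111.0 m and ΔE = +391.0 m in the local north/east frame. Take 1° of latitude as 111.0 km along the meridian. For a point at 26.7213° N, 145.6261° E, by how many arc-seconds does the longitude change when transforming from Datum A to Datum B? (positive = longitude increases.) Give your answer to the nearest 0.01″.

At latitude 26.7213°, cos φ = 0.893204.
1° of longitude at this latitude = 111.0 × cos φ = 99.15 km, so Δλ = 391.0 / 99145.7 = 0.0039437° = 14.197″.

Δλ = 14.20″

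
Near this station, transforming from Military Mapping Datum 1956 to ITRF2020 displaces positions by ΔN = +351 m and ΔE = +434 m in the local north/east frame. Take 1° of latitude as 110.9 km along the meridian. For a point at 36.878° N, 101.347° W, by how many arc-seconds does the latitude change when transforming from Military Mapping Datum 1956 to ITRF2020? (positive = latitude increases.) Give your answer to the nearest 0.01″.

1° of latitude = 110.9 km, so Δφ = 351.0 / 110900 = 0.0031650° = 11.394″.

Δφ = 11.39″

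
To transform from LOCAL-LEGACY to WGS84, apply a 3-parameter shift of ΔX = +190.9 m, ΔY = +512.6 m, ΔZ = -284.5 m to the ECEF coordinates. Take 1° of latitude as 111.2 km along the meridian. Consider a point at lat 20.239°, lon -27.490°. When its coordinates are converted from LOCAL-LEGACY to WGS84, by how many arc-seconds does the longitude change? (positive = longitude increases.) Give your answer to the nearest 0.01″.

Δλ = 18.73″

sin φ = 0.345937, cos φ = 0.938258, sin λ = -0.461594, cos λ = 0.887091.
East component: ΔE = −sin λ·ΔX + cos λ·ΔY = −(-0.461594)(190.9) + (0.887091)(512.6) = 542.84 m.
1° of latitude spans 111200 m; at latitude φ, 1° of longitude spans that × cos φ = 104334.3 m, so Δλ = 542.84 / 104334.3 × 3600 = 18.730″.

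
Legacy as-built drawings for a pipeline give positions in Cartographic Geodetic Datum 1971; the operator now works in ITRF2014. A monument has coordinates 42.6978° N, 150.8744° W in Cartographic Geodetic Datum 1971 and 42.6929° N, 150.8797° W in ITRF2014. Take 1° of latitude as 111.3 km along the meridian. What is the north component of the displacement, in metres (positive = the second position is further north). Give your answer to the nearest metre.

ΔN = -545 m

Δφ = 42.6929° − 42.6978° = -0.0049°; Δλ = -150.8797° − -150.8744° = -0.0053°.
ΔN = Δφ × 111300 = -545.4 m; ΔE = Δλ × 111300 × cos(42.6978°) = -0.0053 × 111300 × 0.734941 = -433.5 m.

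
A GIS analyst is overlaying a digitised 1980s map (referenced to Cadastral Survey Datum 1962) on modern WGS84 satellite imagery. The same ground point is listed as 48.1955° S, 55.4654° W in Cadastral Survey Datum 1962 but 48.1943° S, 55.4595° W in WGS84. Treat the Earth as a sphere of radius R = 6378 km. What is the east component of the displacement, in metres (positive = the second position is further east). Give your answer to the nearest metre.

ΔE = 438 m

Δφ = -48.1943° − -48.1955° = +0.0012°; Δλ = -55.4595° − -55.4654° = +0.0059°.
1° along a meridian = πR/180 = 111317 m.
ΔN = Δφ × 111317 = 133.6 m; ΔE = Δλ × 111317 × cos(-48.1955°) = +0.0059 × 111317 × 0.666591 = 437.8 m.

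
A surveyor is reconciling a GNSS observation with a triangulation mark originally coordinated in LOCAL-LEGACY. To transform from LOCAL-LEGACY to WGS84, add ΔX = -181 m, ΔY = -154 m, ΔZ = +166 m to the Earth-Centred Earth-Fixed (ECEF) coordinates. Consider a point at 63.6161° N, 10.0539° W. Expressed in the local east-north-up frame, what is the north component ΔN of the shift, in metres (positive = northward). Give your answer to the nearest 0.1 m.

At φ = 63.6161°, λ = -10.0539°: sin φ = 0.895837, cos φ = 0.444383, sin λ = -0.174575, cos λ = 0.984644.
ΔN = −sin φ cos λ·ΔX − sin φ sin λ·ΔY + cos φ·ΔZ = −(0.895837)(0.984644)(-181) − (0.895837)(-0.174575)(-154) + (0.444383)(166) = 209.34 m.

ΔN = 209.3 m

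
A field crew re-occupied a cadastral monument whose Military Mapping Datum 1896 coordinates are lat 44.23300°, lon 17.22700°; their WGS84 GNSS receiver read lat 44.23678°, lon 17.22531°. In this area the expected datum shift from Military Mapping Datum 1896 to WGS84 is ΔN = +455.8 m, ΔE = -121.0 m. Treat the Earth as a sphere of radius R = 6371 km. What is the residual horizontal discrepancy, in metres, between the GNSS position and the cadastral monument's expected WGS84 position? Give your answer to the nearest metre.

Observed coordinate differences: Δφ = +0.00378°, Δλ = -0.00169°.
Converting to metres (1° lat = 111195 m, cos φ = 0.716509): observed ΔN = 420.3 m, observed ΔE = -134.6 m.
Subtracting the expected shift leaves a residual of 420.3 − (455.8) = -35.5 m north and -134.6 − (-121.0) = -13.6 m east.
Residual distance = √((-35.5)² + (-13.6)²) = 38.0 m.

38 m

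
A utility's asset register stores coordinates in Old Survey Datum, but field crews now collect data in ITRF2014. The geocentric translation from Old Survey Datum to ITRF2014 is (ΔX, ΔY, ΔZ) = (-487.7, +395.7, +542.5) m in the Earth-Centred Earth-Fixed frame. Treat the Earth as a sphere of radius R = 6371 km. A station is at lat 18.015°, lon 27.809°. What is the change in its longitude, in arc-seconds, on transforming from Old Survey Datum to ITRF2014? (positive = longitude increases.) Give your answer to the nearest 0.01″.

Δλ = 19.66″

sin φ = 0.309266, cos φ = 0.950976, sin λ = 0.466526, cos λ = 0.884508.
East component: ΔE = −sin λ·ΔX + cos λ·ΔY = −(0.466526)(-487.7) + (0.884508)(395.7) = 577.52 m.
1° of latitude spans πR/180 = 111195 m; at latitude φ, 1° of longitude spans that × cos φ = 105743.7 m, so Δλ = 577.52 / 105743.7 × 3600 = 19.662″.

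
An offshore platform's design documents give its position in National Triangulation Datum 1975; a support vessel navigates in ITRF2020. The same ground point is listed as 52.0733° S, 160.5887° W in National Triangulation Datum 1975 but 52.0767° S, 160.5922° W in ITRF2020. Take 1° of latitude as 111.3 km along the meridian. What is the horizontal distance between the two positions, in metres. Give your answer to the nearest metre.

448 m

Δφ = -52.0767° − -52.0733° = -0.0034°; Δλ = -160.5922° − -160.5887° = -0.0035°.
ΔN = Δφ × 111300 = -378.4 m; ΔE = Δλ × 111300 × cos(-52.0733°) = -0.0035 × 111300 × 0.614653 = -239.4 m.
Distance = √(ΔE² + ΔN²) = √((-239.4)² + (-378.4)²) = 447.8 m.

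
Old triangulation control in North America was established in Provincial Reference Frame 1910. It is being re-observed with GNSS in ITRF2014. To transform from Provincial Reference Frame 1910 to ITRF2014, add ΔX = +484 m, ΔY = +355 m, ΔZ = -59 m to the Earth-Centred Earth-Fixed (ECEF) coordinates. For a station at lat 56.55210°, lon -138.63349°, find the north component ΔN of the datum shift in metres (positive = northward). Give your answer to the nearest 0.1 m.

The local north axis is (−sin φ cos λ, −sin φ sin λ, cos φ), giving ΔN = 303.084 + 195.756 − 32.520 = 466.32 m.

ΔN = 466.3 m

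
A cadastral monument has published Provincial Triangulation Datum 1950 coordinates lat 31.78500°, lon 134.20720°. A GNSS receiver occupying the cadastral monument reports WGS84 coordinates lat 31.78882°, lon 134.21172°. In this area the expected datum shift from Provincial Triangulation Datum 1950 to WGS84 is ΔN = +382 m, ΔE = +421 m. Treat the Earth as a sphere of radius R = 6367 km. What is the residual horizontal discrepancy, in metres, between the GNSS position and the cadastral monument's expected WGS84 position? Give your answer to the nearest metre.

Observed coordinate differences: Δφ = +0.00382°, Δλ = +0.00452°.
Converting to metres (1° lat = 111125 m, cos φ = 0.850031): observed ΔN = 424.5 m, observed ΔE = 427.0 m.
Subtracting the expected shift leaves a residual of 424.5 − (382) = 42.5 m north and 427.0 − (421) = 6.0 m east.
Residual distance = √(42.5² + 6.0²) = 42.9 m.

43 m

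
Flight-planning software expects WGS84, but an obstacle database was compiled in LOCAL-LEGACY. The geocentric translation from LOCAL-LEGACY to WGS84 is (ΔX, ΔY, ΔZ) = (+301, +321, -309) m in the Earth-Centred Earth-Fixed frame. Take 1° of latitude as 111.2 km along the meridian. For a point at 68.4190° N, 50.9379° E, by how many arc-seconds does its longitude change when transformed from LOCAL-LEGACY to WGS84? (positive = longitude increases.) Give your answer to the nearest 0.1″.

sin φ = 0.929899, cos φ = 0.367816, sin λ = 0.776463, cos λ = 0.630162.
East component: ΔE = −sin λ·ΔX + cos λ·ΔY = −(0.776463)(301) + (0.630162)(321) = -31.43 m.
1° of latitude spans 111200 m; at latitude φ, 1° of longitude spans that × cos φ = 40901.2 m, so Δλ = -31.43 / 40901.2 × 3600 = -2.767″.

Δλ = -2.8″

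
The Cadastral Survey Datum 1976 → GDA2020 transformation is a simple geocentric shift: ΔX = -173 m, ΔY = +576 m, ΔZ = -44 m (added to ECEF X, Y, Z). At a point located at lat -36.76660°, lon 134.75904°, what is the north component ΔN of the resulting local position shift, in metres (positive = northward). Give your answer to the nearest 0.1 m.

At φ = -36.76660°, λ = 134.75904°: sin φ = -0.598557, cos φ = 0.801080, sin λ = 0.710074, cos λ = -0.704127.
ΔN = −sin φ cos λ·ΔX − sin φ sin λ·ΔY + cos φ·ΔZ = −(-0.598557)(-0.704127)(-173) − (-0.598557)(0.710074)(576) + (0.801080)(-44) = 282.48 m.

ΔN = 282.5 m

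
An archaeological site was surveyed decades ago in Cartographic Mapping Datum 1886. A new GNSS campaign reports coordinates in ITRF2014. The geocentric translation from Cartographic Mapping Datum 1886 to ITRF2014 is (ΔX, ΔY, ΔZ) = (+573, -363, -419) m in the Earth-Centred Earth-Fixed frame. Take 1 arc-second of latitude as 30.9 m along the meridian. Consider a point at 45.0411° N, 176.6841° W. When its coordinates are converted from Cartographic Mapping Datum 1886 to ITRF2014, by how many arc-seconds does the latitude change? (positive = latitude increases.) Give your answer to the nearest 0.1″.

sin φ = 0.707614, cos φ = 0.706599, sin λ = -0.057841, cos λ = -0.998326.
North component: ΔN = −sin φ cos λ·ΔX − sin φ sin λ·ΔY + cos φ·ΔZ = −(0.707614)(-0.998326)(573) − (0.707614)(-0.057841)(-363) + (0.706599)(-419) = 93.86 m.
1° of latitude spans 3600 × 30.90 = 111240 m, so Δφ = 93.86 / 111240 × 3600 = 3.038″.

Δφ = 3.0″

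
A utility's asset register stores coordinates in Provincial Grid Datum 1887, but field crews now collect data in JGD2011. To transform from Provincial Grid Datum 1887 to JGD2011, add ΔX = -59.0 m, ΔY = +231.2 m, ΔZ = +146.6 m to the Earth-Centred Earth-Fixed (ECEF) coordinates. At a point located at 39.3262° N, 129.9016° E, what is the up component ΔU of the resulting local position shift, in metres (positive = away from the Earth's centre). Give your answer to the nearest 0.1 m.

At φ = 39.3262°, λ = 129.9016°: sin φ = 0.633735, cos φ = 0.773550, sin λ = 0.767147, cos λ = -0.641471.
ΔU = cos φ cos λ·ΔX + cos φ sin λ·ΔY + sin φ·ΔZ = (0.773550)(-0.641471)(-59.0) + (0.773550)(0.767147)(231.2) + (0.633735)(146.6) = 259.38 m.

ΔU = 259.4 m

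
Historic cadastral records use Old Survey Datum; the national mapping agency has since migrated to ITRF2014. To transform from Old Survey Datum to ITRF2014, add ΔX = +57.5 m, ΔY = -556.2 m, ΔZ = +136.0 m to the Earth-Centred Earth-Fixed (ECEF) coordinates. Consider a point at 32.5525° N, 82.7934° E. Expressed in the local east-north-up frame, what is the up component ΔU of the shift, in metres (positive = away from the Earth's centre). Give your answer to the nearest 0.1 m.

The local up (radial) axis is (cos φ cos λ, cos φ sin λ, sin φ), giving ΔU = 6.080 − 465.117 + 73.178 = -385.86 m.

ΔU = -385.9 m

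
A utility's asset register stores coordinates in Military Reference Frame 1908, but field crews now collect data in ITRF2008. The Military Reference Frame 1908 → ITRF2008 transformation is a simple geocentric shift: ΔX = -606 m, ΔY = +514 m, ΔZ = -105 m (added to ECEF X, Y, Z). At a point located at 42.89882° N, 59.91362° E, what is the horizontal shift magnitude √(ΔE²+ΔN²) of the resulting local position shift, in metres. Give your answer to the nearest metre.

At φ = 42.89882°, λ = 59.91362°: sin φ = 0.680706, cos φ = 0.732557, sin λ = 0.865271, cos λ = 0.501305.
ΔE = −sin λ·ΔX + cos λ·ΔY = −(0.865271)·(-606) + (0.501305)·(514) = 782.02 m.
ΔN = −sin φ cos λ·ΔX − sin φ sin λ·ΔY + cos φ·ΔZ = −(0.680706)(0.501305)(-606) − (0.680706)(0.865271)(514) + (0.732557)(-105) = -172.87 m.
Horizontal magnitude = √(ΔE² + ΔN²) = √(782.02² + (-172.87)²) = 800.90 m.

801 m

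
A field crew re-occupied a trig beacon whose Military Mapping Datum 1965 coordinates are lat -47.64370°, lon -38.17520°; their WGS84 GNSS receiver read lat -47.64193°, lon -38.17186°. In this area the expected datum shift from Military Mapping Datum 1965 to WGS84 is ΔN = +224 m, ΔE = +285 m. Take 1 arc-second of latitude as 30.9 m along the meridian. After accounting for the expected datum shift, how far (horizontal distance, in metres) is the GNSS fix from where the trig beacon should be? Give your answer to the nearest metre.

44 m

Observed coordinate differences: Δφ = +0.00177°, Δλ = +0.00334°.
Converting to metres (1° lat = 111240 m, cos φ = 0.673739): observed ΔN = 196.9 m, observed ΔE = 250.3 m.
Subtracting the expected shift leaves a residual of 196.9 − (224) = -27.1 m north and 250.3 − (285) = -34.7 m east.
Residual distance = √((-27.1)² + (-34.7)²) = 44.0 m.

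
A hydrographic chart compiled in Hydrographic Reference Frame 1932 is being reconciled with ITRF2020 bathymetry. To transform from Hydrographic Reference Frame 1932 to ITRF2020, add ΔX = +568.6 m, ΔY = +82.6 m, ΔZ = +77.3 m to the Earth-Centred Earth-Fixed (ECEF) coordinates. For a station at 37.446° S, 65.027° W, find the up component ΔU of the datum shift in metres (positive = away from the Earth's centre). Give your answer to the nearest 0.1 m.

ΔU = 84.1 m

At φ = -37.446°, λ = -65.027°: sin φ = -0.608013, cos φ = 0.793927, sin λ = -0.906507, cos λ = 0.422191.
ΔU = cos φ cos λ·ΔX + cos φ sin λ·ΔY + sin φ·ΔZ = (0.793927)(0.422191)(568.6) + (0.793927)(-0.906507)(82.6) + (-0.608013)(77.3) = 84.14 m.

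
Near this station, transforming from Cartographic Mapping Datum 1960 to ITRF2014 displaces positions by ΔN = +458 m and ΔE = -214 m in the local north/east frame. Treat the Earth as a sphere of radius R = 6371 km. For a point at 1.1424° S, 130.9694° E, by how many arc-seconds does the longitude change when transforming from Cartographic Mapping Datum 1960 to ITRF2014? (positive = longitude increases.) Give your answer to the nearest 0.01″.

Δλ = -6.93″

At latitude -1.1424°, cos φ = 0.999801.
One radian of longitude at latitude φ spans R cos φ, so Δλ = ΔE / (R cos φ) = -214.0 / (6371000 × 0.999801) = -3.3596e-05 rad = -6.930″.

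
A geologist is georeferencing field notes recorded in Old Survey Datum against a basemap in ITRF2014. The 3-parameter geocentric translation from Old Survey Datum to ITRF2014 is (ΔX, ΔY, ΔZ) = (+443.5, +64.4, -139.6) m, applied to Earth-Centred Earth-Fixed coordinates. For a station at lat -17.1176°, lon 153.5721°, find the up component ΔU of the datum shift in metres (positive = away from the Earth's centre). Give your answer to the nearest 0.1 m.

ΔU = -311.1 m

The local up (radial) axis is (cos φ cos λ, cos φ sin λ, sin φ), giving ΔU = -379.559 + 27.393 + 41.089 = -311.08 m.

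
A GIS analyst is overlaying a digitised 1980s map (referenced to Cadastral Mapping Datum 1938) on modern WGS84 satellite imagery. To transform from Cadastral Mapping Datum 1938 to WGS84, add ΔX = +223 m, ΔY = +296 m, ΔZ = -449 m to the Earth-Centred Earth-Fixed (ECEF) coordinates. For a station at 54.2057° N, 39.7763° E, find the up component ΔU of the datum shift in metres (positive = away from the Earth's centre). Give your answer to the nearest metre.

At φ = 54.2057°, λ = 39.7763°: sin φ = 0.811122, cos φ = 0.584877, sin λ = 0.639792, cos λ = 0.768548.
ΔU = cos φ cos λ·ΔX + cos φ sin λ·ΔY + sin φ·ΔZ = (0.584877)(0.768548)(223) + (0.584877)(0.639792)(296) + (0.811122)(-449) = -153.19 m.

ΔU = -153 m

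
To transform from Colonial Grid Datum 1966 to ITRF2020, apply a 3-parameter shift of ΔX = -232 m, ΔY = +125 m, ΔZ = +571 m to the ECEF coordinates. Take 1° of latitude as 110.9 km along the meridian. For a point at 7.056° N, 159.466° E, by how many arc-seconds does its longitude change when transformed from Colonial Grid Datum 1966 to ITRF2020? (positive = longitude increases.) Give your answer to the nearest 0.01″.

Δλ = -1.17″

sin φ = 0.122839, cos φ = 0.992427, sin λ = 0.350763, cos λ = -0.936464.
East component: ΔE = −sin λ·ΔX + cos λ·ΔY = −(0.350763)(-232) + (-0.936464)(125) = -35.68 m.
1° of latitude spans 110900 m; at latitude φ, 1° of longitude spans that × cos φ = 110060.1 m, so Δλ = -35.68 / 110060.1 × 3600 = -1.167″.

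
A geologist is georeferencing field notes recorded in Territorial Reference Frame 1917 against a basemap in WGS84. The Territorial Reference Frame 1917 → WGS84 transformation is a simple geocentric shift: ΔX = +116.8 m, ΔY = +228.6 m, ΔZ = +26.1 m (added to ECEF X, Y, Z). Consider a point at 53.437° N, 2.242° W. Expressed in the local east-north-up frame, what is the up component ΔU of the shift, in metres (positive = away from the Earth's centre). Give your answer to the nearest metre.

ΔU = 85 m

At φ = 53.437°, λ = -2.242°: sin φ = 0.803202, cos φ = 0.595706, sin λ = -0.039120, cos λ = 0.999235.
ΔU = cos φ cos λ·ΔX + cos φ sin λ·ΔY + sin φ·ΔZ = (0.595706)(0.999235)(116.8) + (0.595706)(-0.039120)(228.6) + (0.803202)(26.1) = 85.16 m.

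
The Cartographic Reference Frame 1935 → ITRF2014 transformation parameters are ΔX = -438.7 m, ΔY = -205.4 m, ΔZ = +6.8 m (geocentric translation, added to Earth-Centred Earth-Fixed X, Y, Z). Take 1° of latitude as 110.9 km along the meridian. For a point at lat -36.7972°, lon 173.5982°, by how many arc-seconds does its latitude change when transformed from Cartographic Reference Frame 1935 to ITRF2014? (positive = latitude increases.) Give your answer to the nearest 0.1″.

sin φ = -0.598984, cos φ = 0.800761, sin λ = 0.111500, cos λ = -0.993764.
North component: ΔN = −sin φ cos λ·ΔX − sin φ sin λ·ΔY + cos φ·ΔZ = −(-0.598984)(-0.993764)(-438.7) − (-0.598984)(0.111500)(-205.4) + (0.800761)(6.8) = 252.86 m.
1° of latitude spans 110900 m, so Δφ = 252.86 / 110900 × 3600 = 8.208″.

Δφ = 8.2″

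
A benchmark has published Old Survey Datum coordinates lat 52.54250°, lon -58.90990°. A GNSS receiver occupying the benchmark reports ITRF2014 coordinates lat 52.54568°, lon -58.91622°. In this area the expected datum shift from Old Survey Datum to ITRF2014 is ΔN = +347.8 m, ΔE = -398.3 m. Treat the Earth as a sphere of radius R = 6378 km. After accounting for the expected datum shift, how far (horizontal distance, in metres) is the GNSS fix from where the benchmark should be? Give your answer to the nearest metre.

30 m

Observed coordinate differences: Δφ = +0.00318°, Δλ = -0.00632°.
Converting to metres (1° lat = 111317 m, cos φ = 0.608173): observed ΔN = 354.0 m, observed ΔE = -427.9 m.
Subtracting the expected shift leaves a residual of 354.0 − (347.8) = 6.2 m north and -427.9 − (-398.3) = -29.6 m east.
Residual distance = √(6.2² + (-29.6)²) = 30.2 m.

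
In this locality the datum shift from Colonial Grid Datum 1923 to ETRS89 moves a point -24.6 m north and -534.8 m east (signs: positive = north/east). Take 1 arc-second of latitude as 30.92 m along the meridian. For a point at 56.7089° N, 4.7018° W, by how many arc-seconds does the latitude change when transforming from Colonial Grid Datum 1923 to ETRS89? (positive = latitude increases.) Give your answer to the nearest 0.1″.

1″ of latitude = 30.92 m, so Δφ = -24.6 / 30.92 = -0.796″.

Δφ = -0.8″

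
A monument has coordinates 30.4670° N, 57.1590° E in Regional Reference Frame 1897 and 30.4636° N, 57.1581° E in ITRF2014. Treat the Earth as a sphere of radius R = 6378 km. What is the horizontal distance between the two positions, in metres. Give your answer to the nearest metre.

Δφ = 30.4636° − 30.4670° = -0.0034°; Δλ = 57.1581° − 57.1590° = -0.0009°.
1° along a meridian = πR/180 = 111317 m.
ΔN = Δφ × 111317 = -378.5 m; ΔE = Δλ × 111317 × cos(30.4670°) = -0.0009 × 111317 × 0.861921 = -86.4 m.
Distance = √(ΔE² + ΔN²) = √((-86.4)² + (-378.5)²) = 388.2 m.

388 m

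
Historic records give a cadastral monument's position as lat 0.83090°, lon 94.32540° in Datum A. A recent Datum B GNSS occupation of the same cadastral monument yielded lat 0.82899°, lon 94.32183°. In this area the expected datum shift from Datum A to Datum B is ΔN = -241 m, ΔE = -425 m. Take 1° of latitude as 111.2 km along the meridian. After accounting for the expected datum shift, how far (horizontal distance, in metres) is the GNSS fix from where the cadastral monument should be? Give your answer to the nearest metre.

Observed coordinate differences: Δφ = -0.00191°, Δλ = -0.00357°.
Converting to metres (1° lat = 111200 m, cos φ = 0.999895): observed ΔN = -212.4 m, observed ΔE = -396.9 m.
Subtracting the expected shift leaves a residual of -212.4 − (-241) = 28.6 m north and -396.9 − (-425) = 28.1 m east.
Residual distance = √(28.6² + 28.1²) = 40.1 m.

40 m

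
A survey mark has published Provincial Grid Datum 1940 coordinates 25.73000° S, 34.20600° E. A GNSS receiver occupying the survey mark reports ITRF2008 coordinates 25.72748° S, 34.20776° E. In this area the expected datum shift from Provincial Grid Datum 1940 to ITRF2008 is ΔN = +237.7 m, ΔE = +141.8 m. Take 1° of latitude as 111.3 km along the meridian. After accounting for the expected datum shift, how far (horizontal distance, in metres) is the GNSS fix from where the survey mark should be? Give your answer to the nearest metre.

55 m

Observed coordinate differences: Δφ = +0.00252°, Δλ = +0.00176°.
Converting to metres (1° lat = 111300 m, cos φ = 0.900850): observed ΔN = 280.5 m, observed ΔE = 176.5 m.
Subtracting the expected shift leaves a residual of 280.5 − (237.7) = 42.8 m north and 176.5 − (141.8) = 34.7 m east.
Residual distance = √(42.8² + 34.7²) = 55.1 m.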